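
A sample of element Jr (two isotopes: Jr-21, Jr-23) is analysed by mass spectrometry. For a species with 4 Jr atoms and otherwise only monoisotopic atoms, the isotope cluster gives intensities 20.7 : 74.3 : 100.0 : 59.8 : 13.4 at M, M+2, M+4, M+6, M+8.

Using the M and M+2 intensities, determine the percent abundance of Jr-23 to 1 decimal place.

Write p for the Jr-21 fraction. I(M+2)/I(M) = [C(4,1)·p^3·(1−p)] / p^4 = 4·(1−p)/p = 74.3/20.7 = 3.5894
(1−p)/p = 3.5894/4 = 0.8973  ⇒  p = 1/(1 + 0.8973) = 0.5271
Jr-21: 52.7%, Jr-23: 47.3%.

47.3%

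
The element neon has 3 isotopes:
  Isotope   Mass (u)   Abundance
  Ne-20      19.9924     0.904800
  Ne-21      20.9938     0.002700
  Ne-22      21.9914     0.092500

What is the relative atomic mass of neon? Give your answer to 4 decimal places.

Average mass = Σ (abundance × isotope mass) = 0.904800 × 19.9924 + 0.002700 × 20.9938 + 0.092500 × 21.9914
= 18.08912 + 0.05668 + 2.03420 = 20.18000 u

20.1800 u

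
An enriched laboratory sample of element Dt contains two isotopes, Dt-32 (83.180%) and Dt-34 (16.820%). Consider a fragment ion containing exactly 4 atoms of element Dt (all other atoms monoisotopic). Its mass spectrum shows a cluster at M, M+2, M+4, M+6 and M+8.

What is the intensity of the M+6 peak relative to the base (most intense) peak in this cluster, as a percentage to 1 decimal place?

3.3%

Binomial terms of (0.83180 + 0.16820)^4: M 0.4787, M+2 0.3872, M+4 0.1174, M+6 0.0158, M+8 0.0008 → M is the base peak.
P(M) = C(4,0) × 0.83180^4 × 0.16820^0 = 1 × 0.47871349 × 1.0000 = 0.478713 (base)
P(M+6) = C(4,3) × 0.83180^1 × 0.16820^3 = 4 × 0.8318 × 0.00475859 = 0.015833
Relative intensity = 0.015833 / 0.478713 × 100 = 3.3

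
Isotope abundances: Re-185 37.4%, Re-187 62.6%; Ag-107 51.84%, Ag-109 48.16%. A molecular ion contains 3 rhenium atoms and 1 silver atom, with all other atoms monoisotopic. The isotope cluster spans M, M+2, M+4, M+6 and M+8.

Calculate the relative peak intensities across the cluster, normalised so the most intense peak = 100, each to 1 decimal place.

7.7 : 45.5 : 100.0 : 95.6 : 33.3

Rhenium pattern (n=3): 0.05231362 : 0.26268713 : 0.43968487 : 0.24531438
Silver pattern (n=1): 0.5184 : 0.4816
Convolve the two distributions (both contribute in 2-u steps):
  M: 0.05231362×0.5184 = 0.027119
  M+2: 0.05231362×0.4816 + 0.26268713×0.5184 = 0.161371
  M+4: 0.26268713×0.4816 + 0.43968487×0.5184 = 0.354443
  M+6: 0.43968487×0.4816 + 0.24531438×0.5184 = 0.338923
  M+8: 0.24531438×0.4816 = 0.118143
Scale to base peak (0.354443) = 100: 7.7 : 45.5 : 100.0 : 95.6 : 33.3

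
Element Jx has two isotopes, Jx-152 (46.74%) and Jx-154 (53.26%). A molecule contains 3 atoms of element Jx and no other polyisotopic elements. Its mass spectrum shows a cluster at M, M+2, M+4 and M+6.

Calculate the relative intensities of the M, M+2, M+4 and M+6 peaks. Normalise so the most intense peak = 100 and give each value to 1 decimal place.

25.7 : 87.8 : 100.0 : 38.0

The 3 Jx atoms are independent, so intensities follow the terms of (0.4674 + 0.5326)^3.
P(M) = 0.4674^3 = 0.102109
P(M+2) = 3 × 0.4674^2 × 0.5326^1 = 0.349060
P(M+4) = 3 × 0.4674^1 × 0.5326^2 = 0.397752
P(M+6) = 0.5326^3 = 0.151079
The M+4 peak is largest (0.397752); scaling to 100 gives 25.7 : 87.8 : 100.0 : 38.0.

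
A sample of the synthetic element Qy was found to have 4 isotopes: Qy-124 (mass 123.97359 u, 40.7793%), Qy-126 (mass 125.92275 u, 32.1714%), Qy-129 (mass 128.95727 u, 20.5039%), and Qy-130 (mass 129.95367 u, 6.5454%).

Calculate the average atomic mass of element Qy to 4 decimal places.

Ar = Σ fᵢ·mᵢ = 0.407793 × 123.97359 + 0.321714 × 125.92275 + 0.205039 × 128.95727 + 0.065454 × 129.95367
= 50.555562 + 40.511112 + 26.441270 + 8.505988 = 126.013932 u

126.0139 u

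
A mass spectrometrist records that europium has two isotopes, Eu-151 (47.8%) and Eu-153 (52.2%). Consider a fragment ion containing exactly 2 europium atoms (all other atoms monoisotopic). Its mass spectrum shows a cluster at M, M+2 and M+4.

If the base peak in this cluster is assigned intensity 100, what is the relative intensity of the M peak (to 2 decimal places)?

45.79

(0.478 + 0.522)^2 gives M 0.2285, M+2 0.4990, M+4 0.2725; the largest is M+2.
P(M+2) = C(2,1) × 0.478^1 × 0.522^1 = 2 × 0.4780 × 0.5220 = 0.499032 (base)
P(M) = C(2,0) × 0.478^2 × 0.522^0 = 1 × 0.228484 × 1.0000 = 0.228484
Relative intensity = 0.228484 / 0.499032 × 100 = 45.79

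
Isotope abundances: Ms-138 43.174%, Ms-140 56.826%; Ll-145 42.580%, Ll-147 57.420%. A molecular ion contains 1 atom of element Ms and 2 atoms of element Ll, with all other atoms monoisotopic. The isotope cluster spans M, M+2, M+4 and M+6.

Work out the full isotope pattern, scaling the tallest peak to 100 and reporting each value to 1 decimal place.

Element Ms pattern (n=1): 0.43174 : 0.56826
Element Ll pattern (n=2): 0.18130564 : 0.48898872 : 0.32970564
Convolve the two distributions (both contribute in 2-u steps):
  M: 0.43174×0.18130564 = 0.078277
  M+2: 0.43174×0.48898872 + 0.56826×0.18130564 = 0.314145
  M+4: 0.43174×0.32970564 + 0.56826×0.48898872 = 0.420220
  M+6: 0.56826×0.32970564 = 0.187359
Scale to base peak (0.420220) = 100: 18.6 : 74.8 : 100.0 : 44.6

18.6 : 74.8 : 100.0 : 44.6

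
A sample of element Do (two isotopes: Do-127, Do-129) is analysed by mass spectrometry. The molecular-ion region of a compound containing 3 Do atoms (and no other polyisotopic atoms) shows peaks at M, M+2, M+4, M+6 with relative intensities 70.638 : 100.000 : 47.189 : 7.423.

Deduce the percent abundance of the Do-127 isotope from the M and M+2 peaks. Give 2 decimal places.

Let p = fractional abundance of Do-127. I(M+2)/I(M) = [C(3,1)·p^2·(1−p)] / p^3 = 3·(1−p)/p = 100.000/70.638 = 1.4157
(1−p)/p = 1.4157/3 = 0.4719  ⇒  p = 1/(1 + 0.4719) = 0.6794
Do-127: 67.94%, Do-129: 32.06%.

67.94%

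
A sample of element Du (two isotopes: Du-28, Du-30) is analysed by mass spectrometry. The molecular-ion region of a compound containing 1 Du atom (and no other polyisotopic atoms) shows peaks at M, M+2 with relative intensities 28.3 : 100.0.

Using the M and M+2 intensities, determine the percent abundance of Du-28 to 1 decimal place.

22.1%

Let p = fractional abundance of Du-28. I(M+2)/I(M) = [C(1,1)·p^0·(1−p)] / p^1 = 1·(1−p)/p = 100.0/28.3 = 3.5336
(1−p)/p = 3.5336/1 = 3.5336  ⇒  p = 1/(1 + 3.5336) = 0.2206
Du-28: 22.1%, Du-30: 77.9%.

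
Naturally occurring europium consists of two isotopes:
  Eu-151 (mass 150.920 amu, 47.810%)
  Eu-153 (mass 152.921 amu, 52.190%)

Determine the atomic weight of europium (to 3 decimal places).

151.964 amu

The abundance-weighted mean is 0.47810 × 150.920 + 0.52190 × 152.921
= 72.1549 + 79.8095 = 151.9644 amu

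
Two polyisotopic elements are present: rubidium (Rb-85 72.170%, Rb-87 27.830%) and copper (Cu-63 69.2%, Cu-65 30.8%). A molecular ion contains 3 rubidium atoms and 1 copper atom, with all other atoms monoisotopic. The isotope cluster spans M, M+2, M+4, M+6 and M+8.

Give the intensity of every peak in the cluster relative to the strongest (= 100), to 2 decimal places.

62.42 : 100.00 : 59.99 : 15.97 : 1.59

Rubidium pattern (n=3): 0.37589809 : 0.43485841 : 0.16768892 : 0.02155458
Copper pattern (n=1): 0.6920 : 0.3080
Convolve the two distributions (both contribute in 2-u steps):
  M: 0.37589809×0.6920 = 0.260121
  M+2: 0.37589809×0.3080 + 0.43485841×0.6920 = 0.416699
  M+4: 0.43485841×0.3080 + 0.16768892×0.6920 = 0.249977
  M+6: 0.16768892×0.3080 + 0.02155458×0.6920 = 0.066564
  M+8: 0.02155458×0.3080 = 0.006639
Scale to base peak (0.416699) = 100: 62.42 : 100.00 : 59.99 : 15.97 : 1.59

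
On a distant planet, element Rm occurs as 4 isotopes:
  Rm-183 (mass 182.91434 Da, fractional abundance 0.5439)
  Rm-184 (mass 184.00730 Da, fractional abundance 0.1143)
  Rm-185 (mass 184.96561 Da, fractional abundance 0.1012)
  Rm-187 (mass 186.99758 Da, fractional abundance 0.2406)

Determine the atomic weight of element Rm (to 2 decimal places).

184.23 Da

Weight each isotope mass by its fractional abundance: 0.5439 × 182.91434 + 0.1143 × 184.00730 + 0.1012 × 184.96561 + 0.2406 × 186.99758
= 99.487110 + 21.032034 + 18.718520 + 44.991618 = 184.229282 Da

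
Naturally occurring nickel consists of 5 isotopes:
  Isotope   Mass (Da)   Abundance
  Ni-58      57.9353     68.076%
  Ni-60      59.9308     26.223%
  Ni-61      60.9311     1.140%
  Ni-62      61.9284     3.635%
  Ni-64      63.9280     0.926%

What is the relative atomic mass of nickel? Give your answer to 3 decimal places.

The abundance-weighted mean is 0.68076 × 57.9353 + 0.26223 × 59.9308 + 0.01140 × 60.9311 + 0.03635 × 61.9284 + 0.00926 × 63.9280
= 39.44003 + 15.71565 + 0.69461 + 2.25110 + 0.59197 = 58.69336 Da

58.693 Da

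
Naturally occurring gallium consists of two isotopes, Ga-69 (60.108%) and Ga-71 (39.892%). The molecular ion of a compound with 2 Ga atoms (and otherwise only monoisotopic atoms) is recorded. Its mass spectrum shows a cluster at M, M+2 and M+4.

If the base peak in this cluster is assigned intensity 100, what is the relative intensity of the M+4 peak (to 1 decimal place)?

Term probabilities: M 0.3613, M+2 0.4796, M+4 0.1591. Base peak = M+2.
P(M+2) = C(2,1) × 0.60108^1 × 0.39892^1 = 2 × 0.60108 × 0.39892 = 0.479566 (base)
P(M+4) = C(2,2) × 0.60108^0 × 0.39892^2 = 1 × 1.0000 × 0.15913717 = 0.159137
Relative intensity = 0.159137 / 0.479566 × 100 = 33.2

33.2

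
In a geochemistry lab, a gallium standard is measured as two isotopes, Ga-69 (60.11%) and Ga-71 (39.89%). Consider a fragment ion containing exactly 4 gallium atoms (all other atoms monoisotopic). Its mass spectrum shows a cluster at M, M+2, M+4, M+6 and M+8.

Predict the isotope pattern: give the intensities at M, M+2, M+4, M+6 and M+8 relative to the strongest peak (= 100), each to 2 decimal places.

37.67 : 100.00 : 99.54 : 44.04 : 7.31

Each Ga atom is independently Ga-69 (p = 0.6011) or Ga-71 (q = 0.3989); the cluster is the binomial expansion (p + q)^4.
P(M) = 0.6011^4 = 0.130553
P(M+2) = 4 × 0.6011^3 × 0.3989^1 = 0.346549
P(M+4) = 6 × 0.6011^2 × 0.3989^2 = 0.344963
P(M+6) = 4 × 0.6011^1 × 0.3989^3 = 0.152616
P(M+8) = 0.3989^4 = 0.025320
The M+2 peak is largest (0.346549); scaling to 100 gives 37.67 : 100.00 : 99.54 : 44.04 : 7.31.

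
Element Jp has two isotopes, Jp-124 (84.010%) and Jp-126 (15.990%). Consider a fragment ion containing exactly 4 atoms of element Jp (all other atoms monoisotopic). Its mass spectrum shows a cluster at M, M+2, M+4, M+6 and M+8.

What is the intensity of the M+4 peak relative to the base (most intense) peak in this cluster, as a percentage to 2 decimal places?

21.74%

Term probabilities: M 0.4981, M+2 0.3792, M+4 0.1083, M+6 0.0137, M+8 0.0007. Base peak = M.
P(M) = C(4,0) × 0.84010^4 × 0.15990^0 = 1 × 0.49810848 × 1.0000 = 0.498108 (base)
P(M+4) = C(4,2) × 0.84010^2 × 0.15990^2 = 6 × 0.70576801 × 0.02556801 = 0.108271
Relative intensity = 0.108271 / 0.498108 × 100 = 21.74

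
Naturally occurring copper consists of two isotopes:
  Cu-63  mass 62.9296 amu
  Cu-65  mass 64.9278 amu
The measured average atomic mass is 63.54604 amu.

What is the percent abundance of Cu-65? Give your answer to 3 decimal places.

Writing the weighted mean with unknown fraction x of Cu-63:
62.9296·x + 64.9278·(1 − x) = 63.54604
(62.9296 − 64.9278)·x = 63.54604 − 64.9278
x = -1.38176 / -1.9982 = 0.69150 → 69.150% Cu-63, 30.850% Cu-65.

30.850%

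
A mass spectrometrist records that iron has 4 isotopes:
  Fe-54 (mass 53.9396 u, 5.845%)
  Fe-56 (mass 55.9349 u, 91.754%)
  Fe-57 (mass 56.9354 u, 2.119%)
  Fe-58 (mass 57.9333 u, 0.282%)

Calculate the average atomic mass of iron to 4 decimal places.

Weight each isotope mass by its fractional abundance: 0.05845 × 53.9396 + 0.91754 × 55.9349 + 0.02119 × 56.9354 + 0.00282 × 57.9333
= 3.15277 + 51.32251 + 1.20646 + 0.16337 = 55.84511 u

55.8451 u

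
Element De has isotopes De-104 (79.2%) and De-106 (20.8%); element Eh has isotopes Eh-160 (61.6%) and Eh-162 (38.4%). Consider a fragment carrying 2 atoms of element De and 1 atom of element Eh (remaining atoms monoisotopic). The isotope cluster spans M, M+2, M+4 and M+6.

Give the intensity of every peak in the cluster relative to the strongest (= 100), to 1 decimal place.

Element De pattern (n=2): 0.627264 : 0.329472 : 0.043264
Element Eh pattern (n=1): 0.6160 : 0.3840
Convolve the two distributions (both contribute in 2-u steps):
  M: 0.627264×0.6160 = 0.386395
  M+2: 0.627264×0.3840 + 0.329472×0.6160 = 0.443824
  M+4: 0.329472×0.3840 + 0.043264×0.6160 = 0.153168
  M+6: 0.043264×0.3840 = 0.016613
Scale to base peak (0.443824) = 100: 87.1 : 100.0 : 34.5 : 3.7

87.1 : 100.0 : 34.5 : 3.7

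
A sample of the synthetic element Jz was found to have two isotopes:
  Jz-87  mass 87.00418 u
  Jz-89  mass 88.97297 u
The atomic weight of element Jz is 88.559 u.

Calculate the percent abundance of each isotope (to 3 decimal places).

Writing the weighted mean with unknown fraction x of Jz-87:
87.00418·x + 88.97297·(1 − x) = 88.559
(87.00418 − 88.97297)·x = 88.559 − 88.97297
x = -0.41397 / -1.96879 = 0.21027 → 21.027% Jz-87, 78.973% Jz-89.

Jz-87: 21.027%, Jz-89: 78.973%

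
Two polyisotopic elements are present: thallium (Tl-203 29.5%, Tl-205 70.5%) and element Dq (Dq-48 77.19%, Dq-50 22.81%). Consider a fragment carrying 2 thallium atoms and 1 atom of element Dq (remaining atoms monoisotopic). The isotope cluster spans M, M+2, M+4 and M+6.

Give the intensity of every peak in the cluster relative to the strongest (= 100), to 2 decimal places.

Thallium pattern (n=2): 0.087025 : 0.41595 : 0.497025
Element Dq pattern (n=1): 0.7719 : 0.2281
Convolve the two distributions (both contribute in 2-u steps):
  M: 0.087025×0.7719 = 0.067175
  M+2: 0.087025×0.2281 + 0.41595×0.7719 = 0.340922
  M+4: 0.41595×0.2281 + 0.497025×0.7719 = 0.478532
  M+6: 0.497025×0.2281 = 0.113371
Scale to base peak (0.478532) = 100: 14.04 : 71.24 : 100.00 : 23.69

14.04 : 71.24 : 100.00 : 23.69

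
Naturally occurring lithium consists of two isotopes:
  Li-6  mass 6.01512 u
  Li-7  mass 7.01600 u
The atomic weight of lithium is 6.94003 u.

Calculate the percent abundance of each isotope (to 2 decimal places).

Writing the weighted mean with unknown fraction x of Li-6:
6.01512·x + 7.01600·(1 − x) = 6.94003
(6.01512 − 7.01600)·x = 6.94003 − 7.01600
x = -0.07597 / -1.00088 = 0.07590 → 7.59% Li-6, 92.41% Li-7.

Li-6: 7.59%, Li-7: 92.41%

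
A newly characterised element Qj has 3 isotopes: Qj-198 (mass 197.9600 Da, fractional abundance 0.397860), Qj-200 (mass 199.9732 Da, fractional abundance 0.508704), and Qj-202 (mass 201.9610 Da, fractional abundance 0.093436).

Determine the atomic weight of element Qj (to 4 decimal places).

199.3580 Da

Average mass = Σ (abundance × isotope mass) = 0.397860 × 197.9600 + 0.508704 × 199.9732 + 0.093436 × 201.9610
= 78.76037 + 101.72717 + 18.87043 = 199.35797 Da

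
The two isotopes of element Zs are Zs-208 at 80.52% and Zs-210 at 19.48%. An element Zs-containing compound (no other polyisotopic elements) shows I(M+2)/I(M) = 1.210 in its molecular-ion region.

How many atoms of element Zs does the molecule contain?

For n independent Zs atoms, I(M+2)/I(M) = n · (abundance Zs-210) / (abundance Zs-208) = n · 0.1948/0.8052.
n = 1.210 × 0.8052/0.1948 = 5.00 ≈ 5

5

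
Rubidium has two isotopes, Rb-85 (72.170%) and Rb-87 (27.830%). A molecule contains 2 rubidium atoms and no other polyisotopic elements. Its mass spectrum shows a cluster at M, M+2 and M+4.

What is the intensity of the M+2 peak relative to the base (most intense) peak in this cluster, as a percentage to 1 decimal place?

Term probabilities: M 0.5209, M+2 0.4017, M+4 0.0775. Base peak = M.
P(M) = C(2,0) × 0.72170^2 × 0.27830^0 = 1 × 0.52085089 × 1.0000 = 0.520851 (base)
P(M+2) = C(2,1) × 0.72170^1 × 0.27830^1 = 2 × 0.7217 × 0.2783 = 0.401698
Relative intensity = 0.401698 / 0.520851 × 100 = 77.1

77.1%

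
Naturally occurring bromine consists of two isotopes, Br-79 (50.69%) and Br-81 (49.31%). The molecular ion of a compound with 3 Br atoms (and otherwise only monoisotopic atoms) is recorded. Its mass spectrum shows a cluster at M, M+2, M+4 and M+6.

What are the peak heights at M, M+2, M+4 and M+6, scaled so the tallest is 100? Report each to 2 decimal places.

34.27 : 100.00 : 97.28 : 31.54

The 3 Br atoms are independent, so intensities follow the terms of (0.5069 + 0.4931)^3.
P(M) = 0.5069^3 = 0.130247
P(M+2) = 3 × 0.5069^2 × 0.4931^1 = 0.380103
P(M+4) = 3 × 0.5069^1 × 0.4931^2 = 0.369755
P(M+6) = 0.4931^3 = 0.119896
The M+2 peak is largest (0.380103); scaling to 100 gives 34.27 : 100.00 : 97.28 : 31.54.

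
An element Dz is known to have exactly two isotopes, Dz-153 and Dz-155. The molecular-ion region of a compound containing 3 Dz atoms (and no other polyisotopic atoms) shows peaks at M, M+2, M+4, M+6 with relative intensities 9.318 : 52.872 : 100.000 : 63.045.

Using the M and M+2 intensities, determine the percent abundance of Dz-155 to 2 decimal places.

If p is the fraction of Dz that is Dz-153, then I(M+2)/I(M) = [C(3,1)·p^2·(1−p)] / p^3 = 3·(1−p)/p = 52.872/9.318 = 5.6742
(1−p)/p = 5.6742/3 = 1.8914  ⇒  p = 1/(1 + 1.8914) = 0.3459
Dz-153: 34.59%, Dz-155: 65.41%.

65.41%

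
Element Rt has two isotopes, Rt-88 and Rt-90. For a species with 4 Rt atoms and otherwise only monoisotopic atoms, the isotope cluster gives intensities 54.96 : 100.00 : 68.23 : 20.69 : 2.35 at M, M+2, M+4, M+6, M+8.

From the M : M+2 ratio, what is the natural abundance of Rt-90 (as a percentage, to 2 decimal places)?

31.27%

Write p for the Rt-88 fraction. I(M+2)/I(M) = [C(4,1)·p^3·(1−p)] / p^4 = 4·(1−p)/p = 100.00/54.96 = 1.8195
(1−p)/p = 1.8195/4 = 0.4549  ⇒  p = 1/(1 + 0.4549) = 0.6873
Rt-88: 68.73%, Rt-90: 31.27%.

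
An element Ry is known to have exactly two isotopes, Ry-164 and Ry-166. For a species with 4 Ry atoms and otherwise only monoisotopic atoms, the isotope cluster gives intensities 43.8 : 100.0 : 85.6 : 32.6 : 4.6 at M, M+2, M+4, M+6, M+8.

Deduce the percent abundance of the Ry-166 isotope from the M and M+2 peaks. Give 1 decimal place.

Write p for the Ry-164 fraction. I(M+2)/I(M) = [C(4,1)·p^3·(1−p)] / p^4 = 4·(1−p)/p = 100.0/43.8 = 2.2831
(1−p)/p = 2.2831/4 = 0.5708  ⇒  p = 1/(1 + 0.5708) = 0.6366
Ry-164: 63.7%, Ry-166: 36.3%.

36.3%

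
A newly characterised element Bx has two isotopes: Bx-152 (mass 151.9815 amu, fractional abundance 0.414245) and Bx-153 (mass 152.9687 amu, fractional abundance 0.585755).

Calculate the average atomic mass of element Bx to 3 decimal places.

152.560 amu

Average mass = Σ (abundance × isotope mass) = 0.414245 × 151.9815 + 0.585755 × 152.9687
= 62.95758 + 89.60218 = 152.55976 amu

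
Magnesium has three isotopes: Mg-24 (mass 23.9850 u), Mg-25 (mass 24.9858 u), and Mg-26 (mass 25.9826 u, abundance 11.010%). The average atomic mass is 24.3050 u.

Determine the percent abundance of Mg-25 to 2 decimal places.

10.00%

The remaining 88.990% is split between Mg-24 (fraction x) and Mg-25 (fraction 0.88990 − x).
Substituting: 23.9850x + 24.9858(0.88990 − x) = 21.44431574
(23.9850 − 24.9858)x = -0.79054768  ⇒  x = 0.78992, y = 0.09998
Mg-24: 78.99%, Mg-25: 10.00%.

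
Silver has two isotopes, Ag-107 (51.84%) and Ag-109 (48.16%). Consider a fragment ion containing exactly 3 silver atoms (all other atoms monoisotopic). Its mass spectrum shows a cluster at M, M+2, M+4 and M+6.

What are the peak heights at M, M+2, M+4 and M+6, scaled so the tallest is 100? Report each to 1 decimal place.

The 3 Ag atoms are independent, so intensities follow the terms of (0.5184 + 0.4816)^3.
P(M) = 0.5184^3 = 0.139314
P(M+2) = 3 × 0.5184^2 × 0.4816^1 = 0.388273
P(M+4) = 3 × 0.5184^1 × 0.4816^2 = 0.360711
P(M+6) = 0.4816^3 = 0.111702
The M+2 peak is largest (0.388273); scaling to 100 gives 35.9 : 100.0 : 92.9 : 28.8.

35.9 : 100.0 : 92.9 : 28.8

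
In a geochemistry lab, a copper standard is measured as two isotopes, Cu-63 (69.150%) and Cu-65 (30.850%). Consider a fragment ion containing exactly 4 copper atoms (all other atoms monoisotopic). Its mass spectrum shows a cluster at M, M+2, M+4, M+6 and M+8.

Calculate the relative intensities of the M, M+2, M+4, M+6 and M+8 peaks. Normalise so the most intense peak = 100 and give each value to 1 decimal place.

Each Cu atom is independently Cu-63 (p = 0.69150) or Cu-65 (q = 0.30850); the cluster is the binomial expansion (p + q)^4.
P(M) = 0.69150^4 = 0.228649
P(M+2) = 4 × 0.69150^3 × 0.30850^1 = 0.408030
P(M+4) = 6 × 0.69150^2 × 0.30850^2 = 0.273052
P(M+6) = 4 × 0.69150^1 × 0.30850^3 = 0.081212
P(M+8) = 0.30850^4 = 0.009058
The M+2 peak is largest (0.408030); scaling to 100 gives 56.0 : 100.0 : 66.9 : 19.9 : 2.2.

56.0 : 100.0 : 66.9 : 19.9 : 2.2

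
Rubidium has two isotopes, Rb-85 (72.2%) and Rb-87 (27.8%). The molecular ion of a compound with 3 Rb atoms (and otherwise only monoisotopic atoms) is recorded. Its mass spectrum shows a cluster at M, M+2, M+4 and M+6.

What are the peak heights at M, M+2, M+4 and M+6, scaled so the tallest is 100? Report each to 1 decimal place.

86.6 : 100.0 : 38.5 : 4.9

Each Rb atom is independently Rb-85 (p = 0.722) or Rb-87 (q = 0.278); the cluster is the binomial expansion (p + q)^3.
P(M) = 0.722^3 = 0.376367
P(M+2) = 3 × 0.722^2 × 0.278^1 = 0.434751
P(M+4) = 3 × 0.722^1 × 0.278^2 = 0.167397
P(M+6) = 0.278^3 = 0.021485
The M+2 peak is largest (0.434751); scaling to 100 gives 86.6 : 100.0 : 38.5 : 4.9.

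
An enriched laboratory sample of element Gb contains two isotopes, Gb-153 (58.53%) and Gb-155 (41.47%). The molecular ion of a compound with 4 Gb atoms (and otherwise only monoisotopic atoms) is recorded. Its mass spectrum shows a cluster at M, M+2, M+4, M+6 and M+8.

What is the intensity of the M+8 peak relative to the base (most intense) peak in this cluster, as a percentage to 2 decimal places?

(0.5853 + 0.4147)^4 gives M 0.1174, M+2 0.3326, M+4 0.3535, M+6 0.1670, M+8 0.0296; the largest is M+4.
P(M+4) = C(4,2) × 0.5853^2 × 0.4147^2 = 6 × 0.34257609 × 0.17197609 = 0.353489 (base)
P(M+8) = C(4,4) × 0.5853^0 × 0.4147^4 = 1 × 1.0000 × 0.02957578 = 0.029576
Relative intensity = 0.029576 / 0.353489 × 100 = 8.37

8.37%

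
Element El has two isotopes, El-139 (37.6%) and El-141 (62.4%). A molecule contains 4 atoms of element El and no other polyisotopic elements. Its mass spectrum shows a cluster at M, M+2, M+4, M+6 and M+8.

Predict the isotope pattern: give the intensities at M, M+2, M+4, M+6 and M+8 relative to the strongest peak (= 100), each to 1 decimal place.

5.5 : 36.3 : 90.4 : 100.0 : 41.5

Expanding (0.376 + 0.624)^4:
P(M) = 0.376^4 = 0.019987
P(M+2) = 4 × 0.376^3 × 0.624^1 = 0.132681
P(M+4) = 6 × 0.376^2 × 0.624^2 = 0.330291
P(M+6) = 4 × 0.376^1 × 0.624^3 = 0.365428
P(M+8) = 0.624^4 = 0.151614
The M+6 peak is largest (0.365428); scaling to 100 gives 5.5 : 36.3 : 90.4 : 100.0 : 41.5.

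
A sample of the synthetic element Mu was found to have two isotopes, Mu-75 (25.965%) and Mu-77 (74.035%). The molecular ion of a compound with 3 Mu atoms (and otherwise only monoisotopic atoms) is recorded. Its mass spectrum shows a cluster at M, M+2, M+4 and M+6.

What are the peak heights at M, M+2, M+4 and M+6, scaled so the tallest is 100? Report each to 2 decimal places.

4.10 : 35.07 : 100.00 : 95.04

The 3 Mu atoms are independent, so intensities follow the terms of (0.25965 + 0.74035)^3.
P(M) = 0.25965^3 = 0.017505
P(M+2) = 3 × 0.25965^2 × 0.74035^1 = 0.149739
P(M+4) = 3 × 0.25965^1 × 0.74035^2 = 0.426957
P(M+6) = 0.74035^3 = 0.405799
The M+4 peak is largest (0.426957); scaling to 100 gives 4.10 : 35.07 : 100.00 : 95.04.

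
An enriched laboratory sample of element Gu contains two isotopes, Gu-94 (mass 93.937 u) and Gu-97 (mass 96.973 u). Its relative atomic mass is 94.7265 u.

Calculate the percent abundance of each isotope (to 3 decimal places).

Gu-94: 73.995%, Gu-97: 26.005%

Writing the weighted mean with unknown fraction x of Gu-94:
93.937·x + 96.973·(1 − x) = 94.7265
(93.937 − 96.973)·x = 94.7265 − 96.973
x = -2.2465 / -3.036 = 0.73995 → 73.995% Gu-94, 26.005% Gu-97.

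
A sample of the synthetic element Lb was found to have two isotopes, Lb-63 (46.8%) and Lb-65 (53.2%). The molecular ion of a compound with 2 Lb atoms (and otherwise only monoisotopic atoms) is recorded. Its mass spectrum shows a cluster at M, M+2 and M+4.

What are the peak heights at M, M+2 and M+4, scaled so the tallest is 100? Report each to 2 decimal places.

Each Lb atom is independently Lb-63 (p = 0.468) or Lb-65 (q = 0.532); the cluster is the binomial expansion (p + q)^2.
P(M) = 0.468^2 = 0.219024
P(M+2) = 2 × 0.468^1 × 0.532^1 = 0.497952
P(M+4) = 0.532^2 = 0.283024
The M+2 peak is largest (0.497952); scaling to 100 gives 43.98 : 100.00 : 56.84.

43.98 : 100.00 : 56.84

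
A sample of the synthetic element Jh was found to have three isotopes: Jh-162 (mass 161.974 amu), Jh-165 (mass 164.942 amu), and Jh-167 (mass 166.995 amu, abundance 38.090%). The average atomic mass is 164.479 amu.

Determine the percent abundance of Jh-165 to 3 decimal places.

19.963%

The remaining 61.910% is split between Jh-162 (fraction x) and Jh-165 (fraction 0.61910 − x).
Substituting: 161.974x + 164.942(0.61910 − x) = 100.8706045
(161.974 − 164.942)x = -1.2449877  ⇒  x = 0.41947, y = 0.19963
Jh-162: 41.947%, Jh-165: 19.963%.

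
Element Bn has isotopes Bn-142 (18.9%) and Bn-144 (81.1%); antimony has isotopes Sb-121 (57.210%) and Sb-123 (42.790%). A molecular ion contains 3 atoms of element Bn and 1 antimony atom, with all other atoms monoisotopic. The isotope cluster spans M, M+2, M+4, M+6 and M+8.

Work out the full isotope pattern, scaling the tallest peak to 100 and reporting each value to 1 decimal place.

Element Bn pattern (n=3): 0.00675127 : 0.08690919 : 0.37292781 : 0.53341173
Antimony pattern (n=1): 0.5721 : 0.4279
Convolve the two distributions (both contribute in 2-u steps):
  M: 0.00675127×0.5721 = 0.003862
  M+2: 0.00675127×0.4279 + 0.08690919×0.5721 = 0.052610
  M+4: 0.08690919×0.4279 + 0.37292781×0.5721 = 0.250540
  M+6: 0.37292781×0.4279 + 0.53341173×0.5721 = 0.464741
  M+8: 0.53341173×0.4279 = 0.228247
Scale to base peak (0.464741) = 100: 0.8 : 11.3 : 53.9 : 100.0 : 49.1

0.8 : 11.3 : 53.9 : 100.0 : 49.1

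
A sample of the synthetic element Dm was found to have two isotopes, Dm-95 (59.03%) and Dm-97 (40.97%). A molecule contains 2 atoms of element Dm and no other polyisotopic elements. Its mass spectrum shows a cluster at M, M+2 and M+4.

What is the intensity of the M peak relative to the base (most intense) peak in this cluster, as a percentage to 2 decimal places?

(0.5903 + 0.4097)^2 gives M 0.3485, M+2 0.4837, M+4 0.1679; the largest is M+2.
P(M+2) = C(2,1) × 0.5903^1 × 0.4097^1 = 2 × 0.5903 × 0.4097 = 0.483692 (base)
P(M) = C(2,0) × 0.5903^2 × 0.4097^0 = 1 × 0.34845409 × 1.0000 = 0.348454
Relative intensity = 0.348454 / 0.483692 × 100 = 72.04

72.04%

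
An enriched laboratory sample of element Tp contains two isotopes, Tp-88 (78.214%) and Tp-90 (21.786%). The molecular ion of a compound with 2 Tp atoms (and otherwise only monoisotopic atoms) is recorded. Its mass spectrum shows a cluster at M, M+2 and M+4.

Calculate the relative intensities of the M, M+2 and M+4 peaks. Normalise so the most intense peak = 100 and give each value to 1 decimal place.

Each Tp atom is independently Tp-88 (p = 0.78214) or Tp-90 (q = 0.21786); the cluster is the binomial expansion (p + q)^2.
P(M) = 0.78214^2 = 0.611743
P(M+2) = 2 × 0.78214^1 × 0.21786^1 = 0.340794
P(M+4) = 0.21786^2 = 0.047463
The M peak is largest (0.611743); scaling to 100 gives 100.0 : 55.7 : 7.8.

100.0 : 55.7 : 7.8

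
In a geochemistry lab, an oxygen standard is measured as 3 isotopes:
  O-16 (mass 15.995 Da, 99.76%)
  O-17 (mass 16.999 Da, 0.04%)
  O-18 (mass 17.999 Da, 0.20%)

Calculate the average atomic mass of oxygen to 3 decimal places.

15.999 Da

Ar = Σ fᵢ·mᵢ = 0.9976 × 15.995 + 0.0004 × 16.999 + 0.0020 × 17.999
= 15.9566 + 0.0068 + 0.0360 = 15.9994 Da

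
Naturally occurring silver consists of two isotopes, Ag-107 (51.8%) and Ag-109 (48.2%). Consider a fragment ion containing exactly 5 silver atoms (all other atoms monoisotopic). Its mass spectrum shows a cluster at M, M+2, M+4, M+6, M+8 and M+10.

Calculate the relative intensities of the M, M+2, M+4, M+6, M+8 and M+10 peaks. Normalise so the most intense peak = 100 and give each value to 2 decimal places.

The 5 Ag atoms are independent, so intensities follow the terms of (0.518 + 0.482)^5.
P(M) = 0.518^5 = 0.037295
P(M+2) = 5 × 0.518^4 × 0.482^1 = 0.173515
P(M+4) = 10 × 0.518^3 × 0.482^2 = 0.322911
P(M+6) = 10 × 0.518^2 × 0.482^3 = 0.300470
P(M+8) = 5 × 0.518^1 × 0.482^4 = 0.139794
P(M+10) = 0.482^5 = 0.026016
The M+4 peak is largest (0.322911); scaling to 100 gives 11.55 : 53.73 : 100.00 : 93.05 : 43.29 : 8.06.

11.55 : 53.73 : 100.00 : 93.05 : 43.29 : 8.06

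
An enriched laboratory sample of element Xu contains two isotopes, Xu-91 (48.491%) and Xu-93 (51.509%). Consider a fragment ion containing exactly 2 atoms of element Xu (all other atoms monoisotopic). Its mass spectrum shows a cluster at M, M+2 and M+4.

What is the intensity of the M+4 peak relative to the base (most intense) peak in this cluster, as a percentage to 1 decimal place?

(0.48491 + 0.51509)^2 gives M 0.2351, M+2 0.4995, M+4 0.2653; the largest is M+2.
P(M+2) = C(2,1) × 0.48491^1 × 0.51509^1 = 2 × 0.48491 × 0.51509 = 0.499545 (base)
P(M+4) = C(2,2) × 0.48491^0 × 0.51509^2 = 1 × 1.0000 × 0.26531771 = 0.265318
Relative intensity = 0.265318 / 0.499545 × 100 = 53.1

53.1%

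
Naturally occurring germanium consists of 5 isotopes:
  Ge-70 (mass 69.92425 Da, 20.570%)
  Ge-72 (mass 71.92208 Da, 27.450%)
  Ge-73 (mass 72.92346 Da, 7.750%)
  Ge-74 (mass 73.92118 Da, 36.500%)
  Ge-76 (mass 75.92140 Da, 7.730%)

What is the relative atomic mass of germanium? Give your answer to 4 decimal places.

Ar = Σ fᵢ·mᵢ = 0.20570 × 69.92425 + 0.27450 × 71.92208 + 0.07750 × 72.92346 + 0.36500 × 73.92118 + 0.07730 × 75.92140
= 14.383418 + 19.742611 + 5.651568 + 26.981231 + 5.868724 = 72.627552 Da

72.6276 Da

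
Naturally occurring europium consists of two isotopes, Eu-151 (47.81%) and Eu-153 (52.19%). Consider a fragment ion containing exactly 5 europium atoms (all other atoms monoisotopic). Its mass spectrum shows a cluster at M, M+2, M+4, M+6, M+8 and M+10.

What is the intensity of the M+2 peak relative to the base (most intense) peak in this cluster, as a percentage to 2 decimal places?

Binomial terms of (0.4781 + 0.5219)^5: M 0.0250, M+2 0.1363, M+4 0.2977, M+6 0.3249, M+8 0.1774, M+10 0.0387 → M+6 is the base peak.
P(M+6) = C(5,3) × 0.4781^2 × 0.5219^3 = 10 × 0.22857961 × 0.14215492 = 0.324937 (base)
P(M+2) = C(5,1) × 0.4781^4 × 0.5219^1 = 5 × 0.05224864 × 0.5219 = 0.136343
Relative intensity = 0.136343 / 0.324937 × 100 = 41.96

41.96%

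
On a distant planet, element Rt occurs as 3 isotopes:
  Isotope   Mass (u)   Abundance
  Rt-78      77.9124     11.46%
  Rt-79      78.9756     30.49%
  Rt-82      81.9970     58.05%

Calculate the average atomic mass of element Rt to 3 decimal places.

80.608 u

Weight each isotope mass by its fractional abundance: 0.1146 × 77.9124 + 0.3049 × 78.9756 + 0.5805 × 81.9970
= 8.92876 + 24.07966 + 47.59926 = 80.60768 u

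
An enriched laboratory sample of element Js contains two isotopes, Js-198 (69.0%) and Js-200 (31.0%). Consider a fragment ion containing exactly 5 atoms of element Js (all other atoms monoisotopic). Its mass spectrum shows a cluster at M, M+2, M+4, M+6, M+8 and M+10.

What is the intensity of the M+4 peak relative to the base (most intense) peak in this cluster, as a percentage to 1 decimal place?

(0.690 + 0.310)^5 gives M 0.1564, M+2 0.3513, M+4 0.3157, M+6 0.1418, M+8 0.0319, M+10 0.0029; the largest is M+2.
P(M+2) = C(5,1) × 0.690^4 × 0.310^1 = 5 × 0.22667121 × 0.3100 = 0.351340 (base)
P(M+4) = C(5,2) × 0.690^3 × 0.310^2 = 10 × 0.328509 × 0.0961 = 0.315697
Relative intensity = 0.315697 / 0.351340 × 100 = 89.9

89.9%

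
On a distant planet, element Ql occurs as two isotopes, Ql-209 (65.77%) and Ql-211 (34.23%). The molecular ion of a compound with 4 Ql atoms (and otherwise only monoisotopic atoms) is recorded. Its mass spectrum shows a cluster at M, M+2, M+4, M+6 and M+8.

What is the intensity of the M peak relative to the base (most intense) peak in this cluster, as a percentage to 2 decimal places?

Binomial terms of (0.6577 + 0.3423)^4: M 0.1871, M+2 0.3895, M+4 0.3041, M+6 0.1055, M+8 0.0137 → M+2 is the base peak.
P(M+2) = C(4,1) × 0.6577^3 × 0.3423^1 = 4 × 0.28450082 × 0.3423 = 0.389539 (base)
P(M) = C(4,0) × 0.6577^4 × 0.3423^0 = 1 × 0.18711619 × 1.0000 = 0.187116
Relative intensity = 0.187116 / 0.389539 × 100 = 48.04

48.04%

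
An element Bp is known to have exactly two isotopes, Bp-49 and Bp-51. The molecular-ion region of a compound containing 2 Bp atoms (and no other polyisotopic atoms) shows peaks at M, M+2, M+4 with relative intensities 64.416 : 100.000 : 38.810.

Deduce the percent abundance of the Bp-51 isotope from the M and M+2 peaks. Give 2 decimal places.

If p is the fraction of Bp that is Bp-49, then I(M+2)/I(M) = [C(2,1)·p^1·(1−p)] / p^2 = 2·(1−p)/p = 100.000/64.416 = 1.5524
(1−p)/p = 1.5524/2 = 0.7762  ⇒  p = 1/(1 + 0.7762) = 0.5630
Bp-49: 56.30%, Bp-51: 43.70%.

43.70%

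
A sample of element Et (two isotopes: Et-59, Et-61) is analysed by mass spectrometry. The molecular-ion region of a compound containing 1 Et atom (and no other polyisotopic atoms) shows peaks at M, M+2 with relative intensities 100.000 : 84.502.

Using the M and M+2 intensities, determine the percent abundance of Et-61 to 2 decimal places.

If p is the fraction of Et that is Et-59, then I(M+2)/I(M) = [C(1,1)·p^0·(1−p)] / p^1 = 1·(1−p)/p = 84.502/100.000 = 0.8450
(1−p)/p = 0.8450/1 = 0.8450  ⇒  p = 1/(1 + 0.8450) = 0.5420
Et-59: 54.20%, Et-61: 45.80%.

45.80%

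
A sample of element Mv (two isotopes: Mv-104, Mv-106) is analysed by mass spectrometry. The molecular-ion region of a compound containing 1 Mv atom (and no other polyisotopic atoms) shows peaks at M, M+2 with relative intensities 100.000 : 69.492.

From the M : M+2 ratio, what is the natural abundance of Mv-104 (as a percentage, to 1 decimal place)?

59.0%

Let p = fractional abundance of Mv-104. I(M+2)/I(M) = [C(1,1)·p^0·(1−p)] / p^1 = 1·(1−p)/p = 69.492/100.000 = 0.6949
(1−p)/p = 0.6949/1 = 0.6949  ⇒  p = 1/(1 + 0.6949) = 0.5900
Mv-104: 59.0%, Mv-106: 41.0%.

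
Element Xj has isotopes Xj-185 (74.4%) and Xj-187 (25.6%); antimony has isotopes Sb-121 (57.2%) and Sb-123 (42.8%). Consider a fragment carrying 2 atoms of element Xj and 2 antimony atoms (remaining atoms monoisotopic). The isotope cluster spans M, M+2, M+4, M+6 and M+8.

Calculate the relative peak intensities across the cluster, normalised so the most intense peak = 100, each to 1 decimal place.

Element Xj pattern (n=2): 0.553536 : 0.380928 : 0.065536
Antimony pattern (n=2): 0.327184 : 0.489632 : 0.183184
Convolve the two distributions (both contribute in 2-u steps):
  M: 0.553536×0.327184 = 0.181108
  M+2: 0.553536×0.489632 + 0.380928×0.327184 = 0.395662
  M+4: 0.553536×0.183184 + 0.380928×0.489632 + 0.065536×0.327184 = 0.309356
  M+6: 0.380928×0.183184 + 0.065536×0.489632 = 0.101868
  M+8: 0.065536×0.183184 = 0.012005
Scale to base peak (0.395662) = 100: 45.8 : 100.0 : 78.2 : 25.7 : 3.0

45.8 : 100.0 : 78.2 : 25.7 : 3.0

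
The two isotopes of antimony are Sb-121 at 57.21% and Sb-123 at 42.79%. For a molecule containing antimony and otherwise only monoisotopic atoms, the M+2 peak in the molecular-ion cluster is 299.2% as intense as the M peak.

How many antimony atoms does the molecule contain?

With n Sb atoms, P(M+2)/P(M) = C(n,1)·p^(n−1)q / p^n = n·q/p = n · 0.4279/0.5721.
n = 2.992 × 0.5721/0.4279 = 4.00 ≈ 4

4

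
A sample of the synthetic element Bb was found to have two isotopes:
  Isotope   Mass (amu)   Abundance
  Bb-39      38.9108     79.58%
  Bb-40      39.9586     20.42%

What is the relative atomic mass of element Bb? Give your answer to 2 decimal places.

39.12 amu

Average mass = Σ (abundance × isotope mass) = 0.7958 × 38.9108 + 0.2042 × 39.9586
= 30.96521 + 8.15955 = 39.12476 amu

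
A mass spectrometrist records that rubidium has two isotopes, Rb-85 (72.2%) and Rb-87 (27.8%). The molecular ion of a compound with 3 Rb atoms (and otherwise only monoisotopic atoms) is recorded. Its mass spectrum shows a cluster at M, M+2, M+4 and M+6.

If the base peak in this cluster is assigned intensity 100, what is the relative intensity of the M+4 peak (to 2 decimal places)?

Term probabilities: M 0.3764, M+2 0.4348, M+4 0.1674, M+6 0.0215. Base peak = M+2.
P(M+2) = C(3,1) × 0.722^2 × 0.278^1 = 3 × 0.521284 × 0.2780 = 0.434751 (base)
P(M+4) = C(3,2) × 0.722^1 × 0.278^2 = 3 × 0.7220 × 0.077284 = 0.167397
Relative intensity = 0.167397 / 0.434751 × 100 = 38.50

38.50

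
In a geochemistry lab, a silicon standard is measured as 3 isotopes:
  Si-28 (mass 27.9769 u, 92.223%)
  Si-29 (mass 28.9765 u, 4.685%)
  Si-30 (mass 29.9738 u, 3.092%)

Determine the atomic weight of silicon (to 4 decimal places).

28.0855 u

The abundance-weighted mean is 0.92223 × 27.9769 + 0.04685 × 28.9765 + 0.03092 × 29.9738
= 25.80114 + 1.35755 + 0.92679 = 28.08548 u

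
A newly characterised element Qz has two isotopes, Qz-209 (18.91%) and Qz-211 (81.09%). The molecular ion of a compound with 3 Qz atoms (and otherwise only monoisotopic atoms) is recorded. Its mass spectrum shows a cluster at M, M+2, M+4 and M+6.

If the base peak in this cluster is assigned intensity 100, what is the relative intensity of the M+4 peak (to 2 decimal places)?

69.96

Binomial terms of (0.1891 + 0.8109)^3: M 0.0068, M+2 0.0870, M+4 0.3730, M+6 0.5332 → M+6 is the base peak.
P(M+6) = C(3,3) × 0.1891^0 × 0.8109^3 = 1 × 1.0000 × 0.53321444 = 0.533214 (base)
P(M+4) = C(3,2) × 0.1891^1 × 0.8109^2 = 3 × 0.1891 × 0.65755881 = 0.373033
Relative intensity = 0.373033 / 0.533214 × 100 = 69.96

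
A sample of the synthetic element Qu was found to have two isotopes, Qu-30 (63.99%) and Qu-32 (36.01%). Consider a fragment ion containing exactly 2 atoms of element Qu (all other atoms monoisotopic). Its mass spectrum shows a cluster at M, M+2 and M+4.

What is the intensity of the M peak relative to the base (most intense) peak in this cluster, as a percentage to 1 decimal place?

(0.6399 + 0.3601)^2 gives M 0.4095, M+2 0.4609, M+4 0.1297; the largest is M+2.
P(M+2) = C(2,1) × 0.6399^1 × 0.3601^1 = 2 × 0.6399 × 0.3601 = 0.460856 (base)
P(M) = C(2,0) × 0.6399^2 × 0.3601^0 = 1 × 0.40947201 × 1.0000 = 0.409472
Relative intensity = 0.409472 / 0.460856 × 100 = 88.9

88.9%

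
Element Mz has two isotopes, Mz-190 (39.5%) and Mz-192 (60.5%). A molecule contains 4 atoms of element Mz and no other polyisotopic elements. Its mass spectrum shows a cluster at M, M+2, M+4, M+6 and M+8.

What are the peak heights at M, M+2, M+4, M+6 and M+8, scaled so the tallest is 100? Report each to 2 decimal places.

Each Mz atom is independently Mz-190 (p = 0.395) or Mz-192 (q = 0.605); the cluster is the binomial expansion (p + q)^4.
P(M) = 0.395^4 = 0.024344
P(M+2) = 4 × 0.395^3 × 0.605^1 = 0.149144
P(M+4) = 6 × 0.395^2 × 0.605^2 = 0.342654
P(M+6) = 4 × 0.395^1 × 0.605^3 = 0.349883
P(M+8) = 0.605^4 = 0.133974
The M+6 peak is largest (0.349883); scaling to 100 gives 6.96 : 42.63 : 97.93 : 100.00 : 38.29.

6.96 : 42.63 : 97.93 : 100.00 : 38.29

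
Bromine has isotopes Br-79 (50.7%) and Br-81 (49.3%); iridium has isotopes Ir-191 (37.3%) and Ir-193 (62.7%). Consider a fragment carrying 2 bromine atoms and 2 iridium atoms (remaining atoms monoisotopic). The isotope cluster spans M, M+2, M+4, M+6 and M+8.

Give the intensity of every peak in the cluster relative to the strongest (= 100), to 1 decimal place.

9.7 : 51.5 : 100.0 : 84.1 : 25.9

Bromine pattern (n=2): 0.257049 : 0.499902 : 0.243049
Iridium pattern (n=2): 0.139129 : 0.467742 : 0.393129
Convolve the two distributions (both contribute in 2-u steps):
  M: 0.257049×0.139129 = 0.035763
  M+2: 0.257049×0.467742 + 0.499902×0.139129 = 0.189783
  M+4: 0.257049×0.393129 + 0.499902×0.467742 + 0.243049×0.139129 = 0.368694
  M+6: 0.499902×0.393129 + 0.243049×0.467742 = 0.310210
  M+8: 0.243049×0.393129 = 0.095550
Scale to base peak (0.368694) = 100: 9.7 : 51.5 : 100.0 : 84.1 : 25.9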